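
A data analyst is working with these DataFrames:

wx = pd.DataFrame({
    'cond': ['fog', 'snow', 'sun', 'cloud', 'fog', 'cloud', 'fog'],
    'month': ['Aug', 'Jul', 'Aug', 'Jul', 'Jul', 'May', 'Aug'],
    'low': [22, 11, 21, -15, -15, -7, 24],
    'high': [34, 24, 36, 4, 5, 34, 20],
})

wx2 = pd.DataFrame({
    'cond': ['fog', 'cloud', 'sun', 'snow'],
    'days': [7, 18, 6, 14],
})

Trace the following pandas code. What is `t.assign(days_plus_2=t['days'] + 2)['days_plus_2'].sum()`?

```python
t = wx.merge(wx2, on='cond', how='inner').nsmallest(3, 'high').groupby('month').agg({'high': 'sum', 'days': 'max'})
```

29

merge on 'cond' (how='inner') → 7 rows:
    cond month  low  high  days
0    fog   Aug   22    34     7
1   snow   Jul   11    24    14
2    sun   Aug   21    36     6
3  cloud   Jul  -15     4    18
4    fog   Jul  -15     5     7
5  cloud   May   -7    34    18
6    fog   Aug   24    20     7
take 3 rows with smallest high:
    cond month  low  high  days
3  cloud   Jul  -15     4    18
4    fog   Jul  -15     5     7
6    fog   Aug   24    20     7
group by month: sum(high), max(days):
       high  days
month            
Aug      20     7
Jul       9    18
add column days_plus_2 = t['days'] + 2:
       high  days  days_plus_2
month                         
Aug      20     7            9
Jul       9    18           20
Finally, sum of column 'days_plus_2' = 29.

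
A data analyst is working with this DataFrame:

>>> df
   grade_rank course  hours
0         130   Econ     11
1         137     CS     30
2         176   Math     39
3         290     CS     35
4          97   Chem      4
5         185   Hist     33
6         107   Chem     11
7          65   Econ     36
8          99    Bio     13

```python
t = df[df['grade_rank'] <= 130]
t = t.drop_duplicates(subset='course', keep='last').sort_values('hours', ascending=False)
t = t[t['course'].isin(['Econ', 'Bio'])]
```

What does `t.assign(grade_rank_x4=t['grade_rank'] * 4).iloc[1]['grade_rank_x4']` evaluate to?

filter rows where grade_rank <= 130:
   grade_rank course  hours
0         130   Econ     11
4          97   Chem      4
6         107   Chem     11
7          65   Econ     36
8          99    Bio     13
drop duplicate course (keep=last):
   grade_rank course  hours
6         107   Chem     11
7          65   Econ     36
8          99    Bio     13
sort by hours descending:
   grade_rank course  hours
7          65   Econ     36
8          99    Bio     13
6         107   Chem     11
filter rows where course in ['Econ', 'Bio']:
   grade_rank course  hours
7          65   Econ     36
8          99    Bio     13
add column grade_rank_x4 = t['grade_rank'] * 4:
   grade_rank course  hours  grade_rank_x4
7          65   Econ     36            260
8          99    Bio     13            396
Finally, value at position 1, column 'grade_rank_x4' = 396.

396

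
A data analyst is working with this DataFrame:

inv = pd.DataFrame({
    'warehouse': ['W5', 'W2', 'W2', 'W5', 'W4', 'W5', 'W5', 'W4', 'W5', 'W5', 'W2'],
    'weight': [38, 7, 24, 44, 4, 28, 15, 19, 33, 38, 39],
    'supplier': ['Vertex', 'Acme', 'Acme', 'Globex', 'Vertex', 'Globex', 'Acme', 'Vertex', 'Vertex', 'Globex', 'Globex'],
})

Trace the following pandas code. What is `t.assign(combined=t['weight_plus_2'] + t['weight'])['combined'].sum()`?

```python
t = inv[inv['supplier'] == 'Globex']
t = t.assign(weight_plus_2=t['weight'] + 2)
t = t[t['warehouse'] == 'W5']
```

filter rows where supplier == 'Globex':
   warehouse  weight supplier
3         W5      44   Globex
5         W5      28   Globex
9         W5      38   Globex
10        W2      39   Globex
add column weight_plus_2 = t['weight'] + 2:
   warehouse  weight supplier  weight_plus_2
3         W5      44   Globex             46
5         W5      28   Globex             30
9         W5      38   Globex             40
10        W2      39   Globex             41
filter rows where warehouse == 'W5':
  warehouse  weight supplier  weight_plus_2
3        W5      44   Globex             46
5        W5      28   Globex             30
9        W5      38   Globex             40
add column combined = t['weight_plus_2'] + t['weight']:
  warehouse  weight supplier  weight_plus_2  combined
3        W5      44   Globex             46        90
5        W5      28   Globex             30        58
9        W5      38   Globex             40        78
Taking the sum of column 'combined' gives 226.

226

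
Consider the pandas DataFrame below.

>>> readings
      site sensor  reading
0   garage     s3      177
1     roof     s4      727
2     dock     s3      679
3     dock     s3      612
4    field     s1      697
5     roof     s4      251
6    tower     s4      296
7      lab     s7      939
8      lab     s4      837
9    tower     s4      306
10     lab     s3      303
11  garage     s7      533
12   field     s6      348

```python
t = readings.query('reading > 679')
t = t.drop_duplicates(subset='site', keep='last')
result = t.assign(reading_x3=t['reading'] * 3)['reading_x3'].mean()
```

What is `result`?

2261.0

filter rows where reading > 679:
    site sensor  reading
1   roof     s4      727
4  field     s1      697
7    lab     s7      939
8    lab     s4      837
drop duplicate site (keep=last):
    site sensor  reading
1   roof     s4      727
4  field     s1      697
8    lab     s4      837
add column reading_x3 = t['reading'] * 3:
    site sensor  reading  reading_x3
1   roof     s4      727        2181
4  field     s1      697        2091
8    lab     s4      837        2511
Then the mean of column 'reading_x3': 2261.0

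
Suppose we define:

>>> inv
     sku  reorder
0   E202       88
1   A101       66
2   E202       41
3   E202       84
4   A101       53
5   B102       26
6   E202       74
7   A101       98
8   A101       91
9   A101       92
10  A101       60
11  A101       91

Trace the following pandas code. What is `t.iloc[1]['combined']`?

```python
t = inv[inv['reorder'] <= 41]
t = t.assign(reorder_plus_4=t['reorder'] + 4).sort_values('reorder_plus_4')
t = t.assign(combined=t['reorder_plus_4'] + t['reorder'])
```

86

filter rows where reorder <= 41:
    sku  reorder
2  E202       41
5  B102       26
add column reorder_plus_4 = t['reorder'] + 4:
    sku  reorder  reorder_plus_4
2  E202       41              45
5  B102       26              30
sort by reorder_plus_4:
    sku  reorder  reorder_plus_4
5  B102       26              30
2  E202       41              45
add column combined = t['reorder_plus_4'] + t['reorder']:
    sku  reorder  reorder_plus_4  combined
5  B102       26              30        56
2  E202       41              45        86
Then the value at position 1, column 'combined': 86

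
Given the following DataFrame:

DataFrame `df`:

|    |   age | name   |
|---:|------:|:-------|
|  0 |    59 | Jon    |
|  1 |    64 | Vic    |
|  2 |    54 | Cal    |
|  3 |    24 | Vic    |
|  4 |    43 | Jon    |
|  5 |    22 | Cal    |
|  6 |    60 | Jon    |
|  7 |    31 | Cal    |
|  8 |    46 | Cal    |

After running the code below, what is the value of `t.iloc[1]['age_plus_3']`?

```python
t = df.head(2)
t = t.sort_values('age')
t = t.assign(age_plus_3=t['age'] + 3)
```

take first 2 rows:
   age name
0   59  Jon
1   64  Vic
sort by age:
   age name
0   59  Jon
1   64  Vic
add column age_plus_3 = t['age'] + 3:
   age name  age_plus_3
0   59  Jon          62
1   64  Vic          67
Finally, value at position 1, column 'age_plus_3' = 67.

67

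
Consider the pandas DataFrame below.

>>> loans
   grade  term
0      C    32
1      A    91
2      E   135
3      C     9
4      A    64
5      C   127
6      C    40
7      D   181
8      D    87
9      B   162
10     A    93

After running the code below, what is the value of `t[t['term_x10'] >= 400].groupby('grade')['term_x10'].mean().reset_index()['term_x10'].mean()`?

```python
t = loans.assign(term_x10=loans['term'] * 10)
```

add column term_x10 = loans['term'] * 10:
   grade  term  term_x10
0      C    32       320
1      A    91       910
2      E   135      1350
3      C     9        90
4      A    64       640
5      C   127      1270
6      C    40       400
7      D   181      1810
8      D    87       870
9      B   162      1620
10     A    93       930
filter rows where term_x10 >= 400:
   grade  term  term_x10
1      A    91       910
2      E   135      1350
4      A    64       640
5      C   127      1270
6      C    40       400
7      D   181      1810
8      D    87       870
9      B   162      1620
10     A    93       930
group by grade, mean of term_x10:
grade
A     826.666667
B    1620.000000
C     835.000000
D    1340.000000
E    1350.000000
Name: term_x10, dtype: float64
reset_index():
  grade     term_x10
0     A   826.666667
1     B  1620.000000
2     C   835.000000
3     D  1340.000000
4     E  1350.000000
Reading off the mean of column 'term_x10', we get 1194.33333333.

1194.33333333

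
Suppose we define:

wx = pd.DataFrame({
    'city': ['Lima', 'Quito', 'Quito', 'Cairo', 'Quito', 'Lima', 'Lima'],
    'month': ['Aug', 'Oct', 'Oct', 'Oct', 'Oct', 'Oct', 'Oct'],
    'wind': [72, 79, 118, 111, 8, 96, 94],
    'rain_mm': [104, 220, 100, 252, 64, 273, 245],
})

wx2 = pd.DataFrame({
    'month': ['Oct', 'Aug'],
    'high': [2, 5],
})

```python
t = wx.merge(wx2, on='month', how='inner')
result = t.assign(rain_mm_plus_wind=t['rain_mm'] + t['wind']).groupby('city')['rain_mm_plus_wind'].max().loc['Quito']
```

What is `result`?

merge on 'month' (how='inner') → 7 rows:
    city month  wind  rain_mm  high
0   Lima   Aug    72      104     5
1  Quito   Oct    79      220     2
2  Quito   Oct   118      100     2
3  Cairo   Oct   111      252     2
4  Quito   Oct     8       64     2
5   Lima   Oct    96      273     2
6   Lima   Oct    94      245     2
add column rain_mm_plus_wind = t['rain_mm'] + t['wind']:
    city month  wind  rain_mm  high  rain_mm_plus_wind
0   Lima   Aug    72      104     5                176
1  Quito   Oct    79      220     2                299
2  Quito   Oct   118      100     2                218
3  Cairo   Oct   111      252     2                363
4  Quito   Oct     8       64     2                 72
5   Lima   Oct    96      273     2                369
6   Lima   Oct    94      245     2                339
group by city, max of rain_mm_plus_wind:
city
Cairo    363
Lima     369
Quito    299
Name: rain_mm_plus_wind, dtype: int64
The value at index 'Quito' is 299.

299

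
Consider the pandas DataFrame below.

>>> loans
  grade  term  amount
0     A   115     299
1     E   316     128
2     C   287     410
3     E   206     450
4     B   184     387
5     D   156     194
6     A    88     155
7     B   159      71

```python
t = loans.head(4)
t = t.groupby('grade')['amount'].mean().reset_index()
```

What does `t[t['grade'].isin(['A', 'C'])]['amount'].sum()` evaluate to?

take first 4 rows:
  grade  term  amount
0     A   115     299
1     E   316     128
2     C   287     410
3     E   206     450
group by grade, mean of amount:
grade
A    299.0
C    410.0
E    289.0
Name: amount, dtype: float64
reset_index():
  grade  amount
0     A   299.0
1     C   410.0
2     E   289.0
filter rows where grade in ['A', 'C']:
  grade  amount
0     A   299.0
1     C   410.0
Then the sum of column 'amount': 709.0

709.0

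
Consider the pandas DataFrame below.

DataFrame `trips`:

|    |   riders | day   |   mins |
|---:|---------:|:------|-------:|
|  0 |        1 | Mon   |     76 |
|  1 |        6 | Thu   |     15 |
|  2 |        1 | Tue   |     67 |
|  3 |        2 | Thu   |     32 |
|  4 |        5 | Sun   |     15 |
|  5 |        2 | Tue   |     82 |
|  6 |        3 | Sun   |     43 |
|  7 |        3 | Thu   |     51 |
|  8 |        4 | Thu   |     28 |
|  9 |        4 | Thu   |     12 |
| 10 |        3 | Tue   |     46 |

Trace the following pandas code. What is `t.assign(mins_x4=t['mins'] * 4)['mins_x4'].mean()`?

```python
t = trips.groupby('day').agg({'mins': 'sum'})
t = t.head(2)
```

group by day, sum of mins:
     mins
day      
Mon    76
Sun    58
Thu   138
Tue   195
take first 2 rows:
     mins
day      
Mon    76
Sun    58
add column mins_x4 = t['mins'] * 4:
     mins  mins_x4
day               
Mon    76      304
Sun    58      232

268.0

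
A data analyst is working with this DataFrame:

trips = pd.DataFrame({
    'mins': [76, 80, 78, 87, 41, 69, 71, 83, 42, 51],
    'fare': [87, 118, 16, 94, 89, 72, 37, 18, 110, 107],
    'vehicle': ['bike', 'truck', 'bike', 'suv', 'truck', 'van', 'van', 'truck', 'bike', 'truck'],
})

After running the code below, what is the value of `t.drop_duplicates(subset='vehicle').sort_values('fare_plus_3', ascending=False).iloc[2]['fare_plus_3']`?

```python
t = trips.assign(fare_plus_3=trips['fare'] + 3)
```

90

add column fare_plus_3 = trips['fare'] + 3:
   mins  fare vehicle  fare_plus_3
0    76    87    bike           90
1    80   118   truck          121
2    78    16    bike           19
3    87    94     suv           97
4    41    89   truck           92
5    69    72     van           75
6    71    37     van           40
7    83    18   truck           21
8    42   110    bike          113
9    51   107   truck          110
drop duplicate vehicle (keep=first):
   mins  fare vehicle  fare_plus_3
0    76    87    bike           90
1    80   118   truck          121
3    87    94     suv           97
5    69    72     van           75
sort by fare_plus_3 descending:
   mins  fare vehicle  fare_plus_3
1    80   118   truck          121
3    87    94     suv           97
0    76    87    bike           90
5    69    72     van           75
Reading off the value at position 2, column 'fare_plus_3', we get 90.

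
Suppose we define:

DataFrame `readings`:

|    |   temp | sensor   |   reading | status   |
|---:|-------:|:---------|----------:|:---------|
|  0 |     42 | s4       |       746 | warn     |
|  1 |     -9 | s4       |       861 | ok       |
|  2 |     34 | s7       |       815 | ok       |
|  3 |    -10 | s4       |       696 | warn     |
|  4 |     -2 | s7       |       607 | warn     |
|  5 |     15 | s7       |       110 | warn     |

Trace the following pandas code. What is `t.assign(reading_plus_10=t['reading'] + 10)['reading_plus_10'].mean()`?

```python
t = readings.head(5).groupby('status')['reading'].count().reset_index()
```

take first 5 rows:
   temp sensor  reading status
0    42     s4      746   warn
1    -9     s4      861     ok
2    34     s7      815     ok
3   -10     s4      696   warn
4    -2     s7      607   warn
group by status, count of reading:
status
ok      2
warn    3
Name: reading, dtype: int64
reset_index():
  status  reading
0     ok        2
1   warn        3
add column reading_plus_10 = t['reading'] + 10:
  status  reading  reading_plus_10
0     ok        2               12
1   warn        3               13
Reading off the mean of column 'reading_plus_10', we get 12.5.

12.5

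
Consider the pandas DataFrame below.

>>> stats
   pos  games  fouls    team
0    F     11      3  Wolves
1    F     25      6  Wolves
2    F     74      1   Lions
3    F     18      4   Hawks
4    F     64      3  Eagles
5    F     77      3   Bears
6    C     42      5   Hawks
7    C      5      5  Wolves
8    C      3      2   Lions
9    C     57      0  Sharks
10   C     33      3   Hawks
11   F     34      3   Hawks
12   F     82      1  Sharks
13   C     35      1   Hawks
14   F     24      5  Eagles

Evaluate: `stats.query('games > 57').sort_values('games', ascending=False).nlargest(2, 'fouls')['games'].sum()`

filter rows where games > 57:
   pos  games  fouls    team
2    F     74      1   Lions
4    F     64      3  Eagles
5    F     77      3   Bears
12   F     82      1  Sharks
sort by games descending:
   pos  games  fouls    team
12   F     82      1  Sharks
5    F     77      3   Bears
2    F     74      1   Lions
4    F     64      3  Eagles
take 2 rows with largest fouls:
  pos  games  fouls    team
5   F     77      3   Bears
4   F     64      3  Eagles
sum of column 'games' → 141

141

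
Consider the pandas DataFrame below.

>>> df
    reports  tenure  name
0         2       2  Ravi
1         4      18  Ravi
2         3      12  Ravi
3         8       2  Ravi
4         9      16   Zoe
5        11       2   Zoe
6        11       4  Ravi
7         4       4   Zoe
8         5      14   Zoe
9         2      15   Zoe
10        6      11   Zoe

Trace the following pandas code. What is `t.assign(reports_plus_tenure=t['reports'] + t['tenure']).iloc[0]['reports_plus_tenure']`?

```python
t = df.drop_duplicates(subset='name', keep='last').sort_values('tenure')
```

15

drop duplicate name (keep=last):
    reports  tenure  name
6        11       4  Ravi
10        6      11   Zoe
sort by tenure:
    reports  tenure  name
6        11       4  Ravi
10        6      11   Zoe
add column reports_plus_tenure = t['reports'] + t['tenure']:
    reports  tenure  name  reports_plus_tenure
6        11       4  Ravi                   15
10        6      11   Zoe                   17
Hence 15.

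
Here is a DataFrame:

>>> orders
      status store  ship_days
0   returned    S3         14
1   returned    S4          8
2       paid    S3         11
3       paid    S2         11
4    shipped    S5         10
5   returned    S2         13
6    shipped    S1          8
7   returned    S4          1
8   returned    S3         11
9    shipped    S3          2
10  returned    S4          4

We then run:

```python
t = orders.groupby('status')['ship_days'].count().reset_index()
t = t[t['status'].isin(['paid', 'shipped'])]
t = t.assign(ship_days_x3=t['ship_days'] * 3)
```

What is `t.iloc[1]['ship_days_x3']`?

9

group by status, count of ship_days:
status
paid        2
returned    6
shipped     3
Name: ship_days, dtype: int64
reset_index():
     status  ship_days
0      paid          2
1  returned          6
2   shipped          3
filter rows where status in ['paid', 'shipped']:
    status  ship_days
0     paid          2
2  shipped          3
add column ship_days_x3 = t['ship_days'] * 3:
    status  ship_days  ship_days_x3
0     paid          2             6
2  shipped          3             9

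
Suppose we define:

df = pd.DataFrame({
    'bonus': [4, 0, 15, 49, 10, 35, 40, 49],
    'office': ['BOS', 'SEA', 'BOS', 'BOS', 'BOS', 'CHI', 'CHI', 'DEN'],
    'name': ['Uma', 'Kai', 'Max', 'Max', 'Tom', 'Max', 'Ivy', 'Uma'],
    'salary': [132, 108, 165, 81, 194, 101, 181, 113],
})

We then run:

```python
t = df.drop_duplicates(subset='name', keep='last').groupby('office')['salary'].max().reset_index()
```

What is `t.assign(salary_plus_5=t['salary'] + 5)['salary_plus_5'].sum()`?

616

drop duplicate name (keep=last):
   bonus office name  salary
1      0    SEA  Kai     108
4     10    BOS  Tom     194
5     35    CHI  Max     101
6     40    CHI  Ivy     181
7     49    DEN  Uma     113
group by office, max of salary:
office
BOS    194
CHI    181
DEN    113
SEA    108
Name: salary, dtype: int64
reset_index():
  office  salary
0    BOS     194
1    CHI     181
2    DEN     113
3    SEA     108
add column salary_plus_5 = t['salary'] + 5:
  office  salary  salary_plus_5
0    BOS     194            199
1    CHI     181            186
2    DEN     113            118
3    SEA     108            113
Taking the sum of column 'salary_plus_5' gives 616.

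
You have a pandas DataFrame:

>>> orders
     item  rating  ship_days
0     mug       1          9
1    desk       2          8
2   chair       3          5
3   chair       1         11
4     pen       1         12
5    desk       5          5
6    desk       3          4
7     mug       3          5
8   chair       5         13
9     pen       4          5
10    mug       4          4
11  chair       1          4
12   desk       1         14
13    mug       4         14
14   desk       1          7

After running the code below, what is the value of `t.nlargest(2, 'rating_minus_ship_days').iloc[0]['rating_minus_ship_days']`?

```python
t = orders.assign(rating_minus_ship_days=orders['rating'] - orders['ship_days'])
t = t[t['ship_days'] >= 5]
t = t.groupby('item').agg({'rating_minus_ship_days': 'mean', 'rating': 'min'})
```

-6.0

add column rating_minus_ship_days = orders['rating'] - orders['ship_days']:
     item  rating  ship_days  rating_minus_ship_days
0     mug       1          9                      -8
1    desk       2          8                      -6
2   chair       3          5                      -2
3   chair       1         11                     -10
4     pen       1         12                     -11
5    desk       5          5                       0
6    desk       3          4                      -1
7     mug       3          5                      -2
8   chair       5         13                      -8
9     pen       4          5                      -1
10    mug       4          4                       0
11  chair       1          4                      -3
12   desk       1         14                     -13
13    mug       4         14                     -10
14   desk       1          7                      -6
filter rows where ship_days >= 5:
     item  rating  ship_days  rating_minus_ship_days
0     mug       1          9                      -8
1    desk       2          8                      -6
2   chair       3          5                      -2
3   chair       1         11                     -10
4     pen       1         12                     -11
5    desk       5          5                       0
7     mug       3          5                      -2
8   chair       5         13                      -8
9     pen       4          5                      -1
12   desk       1         14                     -13
13    mug       4         14                     -10
14   desk       1          7                      -6
group by item: mean(rating_minus_ship_days), min(rating):
       rating_minus_ship_days  rating
item                                 
chair               -6.666667       1
desk                -6.250000       1
mug                 -6.666667       1
pen                 -6.000000       1
take 2 rows with largest rating_minus_ship_days:
      rating_minus_ship_days  rating
item                                
pen                    -6.00       1
desk                   -6.25       1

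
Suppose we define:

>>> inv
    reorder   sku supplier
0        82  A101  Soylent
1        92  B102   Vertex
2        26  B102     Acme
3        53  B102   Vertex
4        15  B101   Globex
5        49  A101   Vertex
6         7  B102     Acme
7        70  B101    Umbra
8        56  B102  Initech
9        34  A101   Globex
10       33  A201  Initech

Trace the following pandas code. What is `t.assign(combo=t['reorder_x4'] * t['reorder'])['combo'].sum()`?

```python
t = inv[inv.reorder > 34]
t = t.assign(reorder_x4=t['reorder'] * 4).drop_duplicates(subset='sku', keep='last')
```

filter rows where reorder > 34:
   reorder   sku supplier
0       82  A101  Soylent
1       92  B102   Vertex
3       53  B102   Vertex
5       49  A101   Vertex
7       70  B101    Umbra
8       56  B102  Initech
add column reorder_x4 = t['reorder'] * 4:
   reorder   sku supplier  reorder_x4
0       82  A101  Soylent         328
1       92  B102   Vertex         368
3       53  B102   Vertex         212
5       49  A101   Vertex         196
7       70  B101    Umbra         280
8       56  B102  Initech         224
drop duplicate sku (keep=last):
   reorder   sku supplier  reorder_x4
5       49  A101   Vertex         196
7       70  B101    Umbra         280
8       56  B102  Initech         224
add column combo = t['reorder_x4'] * t['reorder']:
   reorder   sku supplier  reorder_x4  combo
5       49  A101   Vertex         196   9604
7       70  B101    Umbra         280  19600
8       56  B102  Initech         224  12544

41748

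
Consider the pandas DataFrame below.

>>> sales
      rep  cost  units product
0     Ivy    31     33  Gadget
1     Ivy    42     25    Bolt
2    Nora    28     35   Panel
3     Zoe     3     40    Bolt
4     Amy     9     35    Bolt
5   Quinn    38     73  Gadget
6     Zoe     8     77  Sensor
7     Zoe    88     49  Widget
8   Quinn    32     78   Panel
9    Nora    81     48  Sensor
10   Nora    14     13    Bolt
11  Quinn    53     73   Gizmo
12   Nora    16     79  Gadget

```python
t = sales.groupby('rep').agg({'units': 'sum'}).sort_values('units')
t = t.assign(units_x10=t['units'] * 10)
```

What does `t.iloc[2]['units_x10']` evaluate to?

1660

group by rep, sum of units:
       units
rep         
Amy       35
Ivy       58
Nora     175
Quinn    224
Zoe      166
sort by units:
       units
rep         
Amy       35
Ivy       58
Zoe      166
Nora     175
Quinn    224
add column units_x10 = t['units'] * 10:
       units  units_x10
rep                    
Amy       35        350
Ivy       58        580
Zoe      166       1660
Nora     175       1750
Quinn    224       2240
So iloc[2]['units_x10'] = 1660.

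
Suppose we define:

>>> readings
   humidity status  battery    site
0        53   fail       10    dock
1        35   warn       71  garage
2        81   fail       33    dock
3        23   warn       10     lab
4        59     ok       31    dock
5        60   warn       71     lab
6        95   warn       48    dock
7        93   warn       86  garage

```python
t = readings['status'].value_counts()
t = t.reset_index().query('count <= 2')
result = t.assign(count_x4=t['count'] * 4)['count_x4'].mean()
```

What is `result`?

6.0

value_counts of status:
status
warn    5
fail    2
ok      1
Name: count, dtype: int64
reset_index():
  status  count
0   warn      5
1   fail      2
2     ok      1
filter rows where count <= 2:
  status  count
1   fail      2
2     ok      1
add column count_x4 = t['count'] * 4:
  status  count  count_x4
1   fail      2         8
2     ok      1         4
mean of column 'count_x4' → 6.0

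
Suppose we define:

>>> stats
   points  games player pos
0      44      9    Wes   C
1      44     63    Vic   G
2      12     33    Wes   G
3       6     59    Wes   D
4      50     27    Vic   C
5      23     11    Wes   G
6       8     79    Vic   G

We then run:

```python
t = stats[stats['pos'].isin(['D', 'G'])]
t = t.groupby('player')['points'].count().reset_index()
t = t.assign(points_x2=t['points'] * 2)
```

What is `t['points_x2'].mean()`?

5.0

filter rows where pos in ['D', 'G']:
   points  games player pos
1      44     63    Vic   G
2      12     33    Wes   G
3       6     59    Wes   D
5      23     11    Wes   G
6       8     79    Vic   G
group by player, count of points:
player
Vic    2
Wes    3
Name: points, dtype: int64
reset_index():
  player  points
0    Vic       2
1    Wes       3
add column points_x2 = t['points'] * 2:
  player  points  points_x2
0    Vic       2          4
1    Wes       3          6
Then the mean of column 'points_x2': 5.0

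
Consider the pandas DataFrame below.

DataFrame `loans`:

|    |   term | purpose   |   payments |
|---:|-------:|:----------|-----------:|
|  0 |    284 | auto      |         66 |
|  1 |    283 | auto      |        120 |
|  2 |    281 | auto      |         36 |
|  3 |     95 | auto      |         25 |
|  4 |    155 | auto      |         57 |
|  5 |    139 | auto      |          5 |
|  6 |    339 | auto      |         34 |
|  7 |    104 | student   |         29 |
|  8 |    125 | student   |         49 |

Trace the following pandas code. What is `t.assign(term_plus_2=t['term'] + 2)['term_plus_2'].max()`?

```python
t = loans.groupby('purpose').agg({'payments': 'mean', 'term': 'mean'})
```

group by purpose: mean(payments), mean(term):
         payments        term
purpose                      
auto         49.0  225.142857
student      39.0  114.500000
add column term_plus_2 = t['term'] + 2:
         payments        term  term_plus_2
purpose                                   
auto         49.0  225.142857   227.142857
student      39.0  114.500000   116.500000
max of column 'term_plus_2' → 227.142857143

227.142857143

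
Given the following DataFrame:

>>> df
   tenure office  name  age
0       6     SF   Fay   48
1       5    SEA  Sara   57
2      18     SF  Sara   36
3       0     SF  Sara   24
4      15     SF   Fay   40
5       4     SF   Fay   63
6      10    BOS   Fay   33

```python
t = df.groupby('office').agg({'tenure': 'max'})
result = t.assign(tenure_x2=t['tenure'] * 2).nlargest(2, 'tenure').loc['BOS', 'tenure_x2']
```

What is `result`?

group by office, max of tenure:
        tenure
office        
BOS         10
SEA          5
SF          18
add column tenure_x2 = t['tenure'] * 2:
        tenure  tenure_x2
office                   
BOS         10         20
SEA          5         10
SF          18         36
take 2 rows with largest tenure:
        tenure  tenure_x2
office                   
SF          18         36
BOS         10         20
The value at row 'BOS', column 'tenure_x2' is 20.

20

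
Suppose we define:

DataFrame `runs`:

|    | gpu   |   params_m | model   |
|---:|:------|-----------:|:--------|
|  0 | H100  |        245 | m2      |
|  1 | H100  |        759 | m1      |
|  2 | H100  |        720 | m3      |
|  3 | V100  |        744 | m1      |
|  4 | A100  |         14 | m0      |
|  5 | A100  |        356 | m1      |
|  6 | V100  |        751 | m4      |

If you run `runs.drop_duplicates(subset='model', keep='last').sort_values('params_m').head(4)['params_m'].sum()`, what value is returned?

drop duplicate model (keep=last):
    gpu  params_m model
0  H100       245    m2
2  H100       720    m3
4  A100        14    m0
5  A100       356    m1
6  V100       751    m4
sort by params_m:
    gpu  params_m model
4  A100        14    m0
0  H100       245    m2
5  A100       356    m1
2  H100       720    m3
6  V100       751    m4
take first 4 rows:
    gpu  params_m model
4  A100        14    m0
0  H100       245    m2
5  A100       356    m1
2  H100       720    m3

1335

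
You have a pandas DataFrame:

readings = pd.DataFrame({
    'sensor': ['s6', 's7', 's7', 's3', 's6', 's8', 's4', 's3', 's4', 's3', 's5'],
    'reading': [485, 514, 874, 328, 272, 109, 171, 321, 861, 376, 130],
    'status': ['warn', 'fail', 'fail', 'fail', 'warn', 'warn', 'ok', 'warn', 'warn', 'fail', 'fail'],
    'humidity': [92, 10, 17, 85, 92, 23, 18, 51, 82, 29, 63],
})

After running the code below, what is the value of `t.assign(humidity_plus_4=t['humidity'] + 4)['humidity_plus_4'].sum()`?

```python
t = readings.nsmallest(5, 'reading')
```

267

take 5 rows with smallest reading:
   sensor  reading status  humidity
5      s8      109   warn        23
10     s5      130   fail        63
6      s4      171     ok        18
4      s6      272   warn        92
7      s3      321   warn        51
add column humidity_plus_4 = t['humidity'] + 4:
   sensor  reading status  humidity  humidity_plus_4
5      s8      109   warn        23               27
10     s5      130   fail        63               67
6      s4      171     ok        18               22
4      s6      272   warn        92               96
7      s3      321   warn        51               55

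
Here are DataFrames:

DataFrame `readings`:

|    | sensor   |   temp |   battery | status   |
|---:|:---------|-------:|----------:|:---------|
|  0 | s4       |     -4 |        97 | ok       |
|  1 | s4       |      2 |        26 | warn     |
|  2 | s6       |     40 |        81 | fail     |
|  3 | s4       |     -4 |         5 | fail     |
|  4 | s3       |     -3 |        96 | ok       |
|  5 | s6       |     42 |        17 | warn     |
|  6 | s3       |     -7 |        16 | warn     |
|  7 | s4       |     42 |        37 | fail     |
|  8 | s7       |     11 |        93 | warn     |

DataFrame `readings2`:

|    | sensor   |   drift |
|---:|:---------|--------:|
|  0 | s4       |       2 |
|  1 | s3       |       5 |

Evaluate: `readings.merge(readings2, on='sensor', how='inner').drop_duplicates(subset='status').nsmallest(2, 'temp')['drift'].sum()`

4

merge on 'sensor' (how='inner') → 6 rows:
  sensor  temp  battery status  drift
0     s4    -4       97     ok      2
1     s4     2       26   warn      2
2     s4    -4        5   fail      2
3     s3    -3       96     ok      5
4     s3    -7       16   warn      5
5     s4    42       37   fail      2
drop duplicate status (keep=first):
  sensor  temp  battery status  drift
0     s4    -4       97     ok      2
1     s4     2       26   warn      2
2     s4    -4        5   fail      2
take 2 rows with smallest temp:
  sensor  temp  battery status  drift
0     s4    -4       97     ok      2
2     s4    -4        5   fail      2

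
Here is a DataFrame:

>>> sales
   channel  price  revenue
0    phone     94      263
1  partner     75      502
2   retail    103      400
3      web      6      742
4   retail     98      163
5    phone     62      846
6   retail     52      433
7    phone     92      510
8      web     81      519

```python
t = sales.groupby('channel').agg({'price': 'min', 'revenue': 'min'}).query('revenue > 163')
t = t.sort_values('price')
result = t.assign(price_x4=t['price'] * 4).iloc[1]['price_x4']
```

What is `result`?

248

group by channel: min(price), min(revenue):
         price  revenue
channel                
partner     75      502
phone       62      263
retail      52      163
web          6      519
filter rows where revenue > 163:
         price  revenue
channel                
partner     75      502
phone       62      263
web          6      519
sort by price:
         price  revenue
channel                
web          6      519
phone       62      263
partner     75      502
add column price_x4 = t['price'] * 4:
         price  revenue  price_x4
channel                          
web          6      519        24
phone       62      263       248
partner     75      502       300
Finally, value at position 1, column 'price_x4' = 248.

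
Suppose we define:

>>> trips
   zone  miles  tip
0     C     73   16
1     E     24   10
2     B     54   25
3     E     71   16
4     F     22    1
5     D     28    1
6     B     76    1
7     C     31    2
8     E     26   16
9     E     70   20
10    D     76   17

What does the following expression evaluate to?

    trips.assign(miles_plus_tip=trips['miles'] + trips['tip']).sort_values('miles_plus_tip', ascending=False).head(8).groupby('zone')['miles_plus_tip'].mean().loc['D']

add column miles_plus_tip = trips['miles'] + trips['tip']:
   zone  miles  tip  miles_plus_tip
0     C     73   16              89
1     E     24   10              34
2     B     54   25              79
3     E     71   16              87
4     F     22    1              23
5     D     28    1              29
6     B     76    1              77
7     C     31    2              33
8     E     26   16              42
9     E     70   20              90
10    D     76   17              93
sort by miles_plus_tip descending:
   zone  miles  tip  miles_plus_tip
10    D     76   17              93
9     E     70   20              90
0     C     73   16              89
3     E     71   16              87
2     B     54   25              79
6     B     76    1              77
8     E     26   16              42
1     E     24   10              34
7     C     31    2              33
5     D     28    1              29
4     F     22    1              23
take first 8 rows:
   zone  miles  tip  miles_plus_tip
10    D     76   17              93
9     E     70   20              90
0     C     73   16              89
3     E     71   16              87
2     B     54   25              79
6     B     76    1              77
8     E     26   16              42
1     E     24   10              34
group by zone, mean of miles_plus_tip:
zone
B    78.00
C    89.00
D    93.00
E    63.25
Name: miles_plus_tip, dtype: float64
value at index 'D' → 93.0

93.0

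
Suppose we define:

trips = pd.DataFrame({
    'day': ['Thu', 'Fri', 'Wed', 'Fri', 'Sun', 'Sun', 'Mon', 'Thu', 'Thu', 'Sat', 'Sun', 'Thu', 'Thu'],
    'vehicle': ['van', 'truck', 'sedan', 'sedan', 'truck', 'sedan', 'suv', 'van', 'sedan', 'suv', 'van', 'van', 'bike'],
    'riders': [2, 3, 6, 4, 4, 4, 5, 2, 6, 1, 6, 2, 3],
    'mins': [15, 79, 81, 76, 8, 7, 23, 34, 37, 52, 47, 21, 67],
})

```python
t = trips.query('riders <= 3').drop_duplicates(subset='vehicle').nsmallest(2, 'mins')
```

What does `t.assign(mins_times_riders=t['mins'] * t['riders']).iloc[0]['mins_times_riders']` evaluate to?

30

filter rows where riders <= 3:
    day vehicle  riders  mins
0   Thu     van       2    15
1   Fri   truck       3    79
7   Thu     van       2    34
9   Sat     suv       1    52
11  Thu     van       2    21
12  Thu    bike       3    67
drop duplicate vehicle (keep=first):
    day vehicle  riders  mins
0   Thu     van       2    15
1   Fri   truck       3    79
9   Sat     suv       1    52
12  Thu    bike       3    67
take 2 rows with smallest mins:
   day vehicle  riders  mins
0  Thu     van       2    15
9  Sat     suv       1    52
add column mins_times_riders = t['mins'] * t['riders']:
   day vehicle  riders  mins  mins_times_riders
0  Thu     van       2    15                 30
9  Sat     suv       1    52                 52
value at position 0, column 'mins_times_riders' → 30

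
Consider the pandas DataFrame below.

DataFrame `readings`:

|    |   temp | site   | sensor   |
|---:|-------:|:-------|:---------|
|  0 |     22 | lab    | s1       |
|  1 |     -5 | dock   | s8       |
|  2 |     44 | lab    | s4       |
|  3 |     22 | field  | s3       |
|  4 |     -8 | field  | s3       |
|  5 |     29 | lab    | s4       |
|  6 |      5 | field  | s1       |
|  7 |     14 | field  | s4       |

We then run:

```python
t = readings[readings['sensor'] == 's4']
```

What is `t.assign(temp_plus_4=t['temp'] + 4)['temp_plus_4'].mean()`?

filter rows where sensor == 's4':
   temp   site sensor
2    44    lab     s4
5    29    lab     s4
7    14  field     s4
add column temp_plus_4 = t['temp'] + 4:
   temp   site sensor  temp_plus_4
2    44    lab     s4           48
5    29    lab     s4           33
7    14  field     s4           18

33.0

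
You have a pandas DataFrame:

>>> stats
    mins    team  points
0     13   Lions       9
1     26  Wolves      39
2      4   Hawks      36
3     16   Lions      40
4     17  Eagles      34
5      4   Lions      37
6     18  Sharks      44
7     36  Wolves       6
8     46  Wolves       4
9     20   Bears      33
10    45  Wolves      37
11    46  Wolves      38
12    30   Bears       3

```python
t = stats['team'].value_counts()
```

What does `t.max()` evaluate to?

value_counts of team:
team
Wolves    5
Lions     3
Bears     2
Hawks     1
Eagles    1
Sharks    1
Name: count, dtype: int64

5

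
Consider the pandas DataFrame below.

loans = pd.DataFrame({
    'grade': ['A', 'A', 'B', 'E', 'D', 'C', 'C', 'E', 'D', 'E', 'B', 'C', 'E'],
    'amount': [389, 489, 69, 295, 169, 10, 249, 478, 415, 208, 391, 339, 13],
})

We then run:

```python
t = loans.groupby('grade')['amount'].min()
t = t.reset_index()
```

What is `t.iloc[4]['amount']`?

13

group by grade, min of amount:
grade
A    389
B     69
C     10
D    169
E     13
Name: amount, dtype: int64
reset_index():
  grade  amount
0     A     389
1     B      69
2     C      10
3     D     169
4     E      13
Then the value at position 4, column 'amount': 13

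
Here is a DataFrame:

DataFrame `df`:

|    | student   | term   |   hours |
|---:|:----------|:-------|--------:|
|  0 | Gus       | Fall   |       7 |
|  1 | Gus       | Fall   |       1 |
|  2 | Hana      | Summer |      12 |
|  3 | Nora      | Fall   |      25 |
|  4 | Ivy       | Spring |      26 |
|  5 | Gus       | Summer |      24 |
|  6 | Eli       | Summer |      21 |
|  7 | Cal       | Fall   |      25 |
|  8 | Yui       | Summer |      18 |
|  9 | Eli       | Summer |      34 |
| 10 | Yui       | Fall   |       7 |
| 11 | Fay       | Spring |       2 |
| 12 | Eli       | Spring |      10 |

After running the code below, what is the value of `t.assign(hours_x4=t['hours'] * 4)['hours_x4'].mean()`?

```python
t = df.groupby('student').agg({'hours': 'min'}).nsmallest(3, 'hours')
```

13.3333333333

group by student, min of hours:
         hours
student       
Cal         25
Eli         10
Fay          2
Gus          1
Hana        12
Ivy         26
Nora        25
Yui          7
take 3 rows with smallest hours:
         hours
student       
Gus          1
Fay          2
Yui          7
add column hours_x4 = t['hours'] * 4:
         hours  hours_x4
student                 
Gus          1         4
Fay          2         8
Yui          7        28
Reading off the mean of column 'hours_x4', we get 13.3333333333.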